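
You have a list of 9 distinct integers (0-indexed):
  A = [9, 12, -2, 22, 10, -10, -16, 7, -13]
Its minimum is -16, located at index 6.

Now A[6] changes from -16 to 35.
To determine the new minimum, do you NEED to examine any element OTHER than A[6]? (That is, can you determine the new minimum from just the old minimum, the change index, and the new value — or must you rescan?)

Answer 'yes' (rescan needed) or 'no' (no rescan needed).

Answer: yes

Derivation:
Old min = -16 at index 6
Change at index 6: -16 -> 35
Index 6 WAS the min and new value 35 > old min -16. Must rescan other elements to find the new min.
Needs rescan: yes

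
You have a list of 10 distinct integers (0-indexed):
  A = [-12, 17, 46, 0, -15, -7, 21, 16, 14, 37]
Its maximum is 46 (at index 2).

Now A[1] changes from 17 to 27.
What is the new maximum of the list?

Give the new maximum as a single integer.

Old max = 46 (at index 2)
Change: A[1] 17 -> 27
Changed element was NOT the old max.
  New max = max(old_max, new_val) = max(46, 27) = 46

Answer: 46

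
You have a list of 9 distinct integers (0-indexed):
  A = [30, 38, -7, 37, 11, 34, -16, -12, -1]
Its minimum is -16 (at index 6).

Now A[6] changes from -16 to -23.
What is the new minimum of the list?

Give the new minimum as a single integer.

Old min = -16 (at index 6)
Change: A[6] -16 -> -23
Changed element WAS the min. Need to check: is -23 still <= all others?
  Min of remaining elements: -12
  New min = min(-23, -12) = -23

Answer: -23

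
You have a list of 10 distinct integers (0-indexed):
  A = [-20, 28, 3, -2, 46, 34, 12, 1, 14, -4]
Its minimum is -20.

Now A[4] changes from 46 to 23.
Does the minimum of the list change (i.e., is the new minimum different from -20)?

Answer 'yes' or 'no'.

Answer: no

Derivation:
Old min = -20
Change: A[4] 46 -> 23
Changed element was NOT the min; min changes only if 23 < -20.
New min = -20; changed? no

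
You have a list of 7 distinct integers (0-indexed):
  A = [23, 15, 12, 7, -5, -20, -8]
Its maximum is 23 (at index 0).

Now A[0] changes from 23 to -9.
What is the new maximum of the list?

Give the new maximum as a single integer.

Answer: 15

Derivation:
Old max = 23 (at index 0)
Change: A[0] 23 -> -9
Changed element WAS the max -> may need rescan.
  Max of remaining elements: 15
  New max = max(-9, 15) = 15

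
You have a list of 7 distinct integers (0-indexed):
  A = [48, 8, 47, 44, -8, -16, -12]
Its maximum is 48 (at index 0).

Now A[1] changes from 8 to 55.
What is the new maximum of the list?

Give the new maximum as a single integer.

Answer: 55

Derivation:
Old max = 48 (at index 0)
Change: A[1] 8 -> 55
Changed element was NOT the old max.
  New max = max(old_max, new_val) = max(48, 55) = 55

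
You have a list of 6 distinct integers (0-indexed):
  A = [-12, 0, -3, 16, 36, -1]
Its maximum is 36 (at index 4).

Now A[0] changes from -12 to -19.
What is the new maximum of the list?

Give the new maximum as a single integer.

Answer: 36

Derivation:
Old max = 36 (at index 4)
Change: A[0] -12 -> -19
Changed element was NOT the old max.
  New max = max(old_max, new_val) = max(36, -19) = 36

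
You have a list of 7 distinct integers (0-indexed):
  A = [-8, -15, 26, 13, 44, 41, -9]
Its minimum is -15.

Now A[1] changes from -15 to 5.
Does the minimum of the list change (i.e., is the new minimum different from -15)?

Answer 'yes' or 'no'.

Answer: yes

Derivation:
Old min = -15
Change: A[1] -15 -> 5
Changed element was the min; new min must be rechecked.
New min = -9; changed? yes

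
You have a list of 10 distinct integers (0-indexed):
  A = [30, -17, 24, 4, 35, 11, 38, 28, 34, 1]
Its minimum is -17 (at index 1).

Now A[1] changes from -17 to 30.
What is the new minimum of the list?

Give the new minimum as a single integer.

Answer: 1

Derivation:
Old min = -17 (at index 1)
Change: A[1] -17 -> 30
Changed element WAS the min. Need to check: is 30 still <= all others?
  Min of remaining elements: 1
  New min = min(30, 1) = 1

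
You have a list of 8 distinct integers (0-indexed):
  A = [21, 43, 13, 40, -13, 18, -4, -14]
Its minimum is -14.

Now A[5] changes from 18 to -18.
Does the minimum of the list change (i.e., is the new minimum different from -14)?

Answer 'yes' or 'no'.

Answer: yes

Derivation:
Old min = -14
Change: A[5] 18 -> -18
Changed element was NOT the min; min changes only if -18 < -14.
New min = -18; changed? yes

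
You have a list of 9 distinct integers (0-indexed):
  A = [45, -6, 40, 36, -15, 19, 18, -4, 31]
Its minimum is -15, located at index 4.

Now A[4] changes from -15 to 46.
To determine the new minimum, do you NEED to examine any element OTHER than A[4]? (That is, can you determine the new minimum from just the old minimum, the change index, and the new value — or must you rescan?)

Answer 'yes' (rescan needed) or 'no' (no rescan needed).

Answer: yes

Derivation:
Old min = -15 at index 4
Change at index 4: -15 -> 46
Index 4 WAS the min and new value 46 > old min -15. Must rescan other elements to find the new min.
Needs rescan: yes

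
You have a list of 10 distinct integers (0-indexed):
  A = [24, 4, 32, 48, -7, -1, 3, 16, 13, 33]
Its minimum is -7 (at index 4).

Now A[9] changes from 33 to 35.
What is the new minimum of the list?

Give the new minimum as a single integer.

Answer: -7

Derivation:
Old min = -7 (at index 4)
Change: A[9] 33 -> 35
Changed element was NOT the old min.
  New min = min(old_min, new_val) = min(-7, 35) = -7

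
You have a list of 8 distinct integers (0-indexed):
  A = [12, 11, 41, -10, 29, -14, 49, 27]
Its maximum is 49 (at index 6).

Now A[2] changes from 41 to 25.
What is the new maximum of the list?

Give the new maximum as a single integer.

Old max = 49 (at index 6)
Change: A[2] 41 -> 25
Changed element was NOT the old max.
  New max = max(old_max, new_val) = max(49, 25) = 49

Answer: 49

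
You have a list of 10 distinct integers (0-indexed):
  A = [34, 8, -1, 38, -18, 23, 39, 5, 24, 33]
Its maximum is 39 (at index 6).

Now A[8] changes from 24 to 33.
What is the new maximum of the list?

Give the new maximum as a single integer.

Old max = 39 (at index 6)
Change: A[8] 24 -> 33
Changed element was NOT the old max.
  New max = max(old_max, new_val) = max(39, 33) = 39

Answer: 39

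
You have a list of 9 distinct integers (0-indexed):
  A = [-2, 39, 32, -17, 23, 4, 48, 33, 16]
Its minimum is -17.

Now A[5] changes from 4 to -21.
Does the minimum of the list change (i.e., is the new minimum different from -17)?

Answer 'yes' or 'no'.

Answer: yes

Derivation:
Old min = -17
Change: A[5] 4 -> -21
Changed element was NOT the min; min changes only if -21 < -17.
New min = -21; changed? yes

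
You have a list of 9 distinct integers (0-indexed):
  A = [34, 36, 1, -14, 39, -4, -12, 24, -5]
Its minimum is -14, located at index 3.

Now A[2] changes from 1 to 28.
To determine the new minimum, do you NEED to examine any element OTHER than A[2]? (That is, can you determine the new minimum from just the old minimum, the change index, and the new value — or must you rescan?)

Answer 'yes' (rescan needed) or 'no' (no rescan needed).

Answer: no

Derivation:
Old min = -14 at index 3
Change at index 2: 1 -> 28
Index 2 was NOT the min. New min = min(-14, 28). No rescan of other elements needed.
Needs rescan: no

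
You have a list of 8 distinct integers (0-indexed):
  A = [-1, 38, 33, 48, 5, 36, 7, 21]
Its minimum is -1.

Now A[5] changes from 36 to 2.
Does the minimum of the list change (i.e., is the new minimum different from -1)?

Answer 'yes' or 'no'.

Answer: no

Derivation:
Old min = -1
Change: A[5] 36 -> 2
Changed element was NOT the min; min changes only if 2 < -1.
New min = -1; changed? no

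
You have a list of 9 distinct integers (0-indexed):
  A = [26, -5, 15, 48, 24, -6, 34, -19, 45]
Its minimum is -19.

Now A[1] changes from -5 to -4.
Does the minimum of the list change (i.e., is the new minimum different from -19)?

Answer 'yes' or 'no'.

Answer: no

Derivation:
Old min = -19
Change: A[1] -5 -> -4
Changed element was NOT the min; min changes only if -4 < -19.
New min = -19; changed? no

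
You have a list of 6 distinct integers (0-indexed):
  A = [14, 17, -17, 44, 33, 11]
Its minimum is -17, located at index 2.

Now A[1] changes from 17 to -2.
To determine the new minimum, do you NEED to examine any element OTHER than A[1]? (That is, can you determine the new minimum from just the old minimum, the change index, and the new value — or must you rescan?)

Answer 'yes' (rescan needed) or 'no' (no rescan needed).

Old min = -17 at index 2
Change at index 1: 17 -> -2
Index 1 was NOT the min. New min = min(-17, -2). No rescan of other elements needed.
Needs rescan: no

Answer: no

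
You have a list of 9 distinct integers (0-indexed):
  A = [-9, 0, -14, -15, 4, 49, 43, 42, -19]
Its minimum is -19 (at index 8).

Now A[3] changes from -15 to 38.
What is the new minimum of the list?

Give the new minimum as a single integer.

Answer: -19

Derivation:
Old min = -19 (at index 8)
Change: A[3] -15 -> 38
Changed element was NOT the old min.
  New min = min(old_min, new_val) = min(-19, 38) = -19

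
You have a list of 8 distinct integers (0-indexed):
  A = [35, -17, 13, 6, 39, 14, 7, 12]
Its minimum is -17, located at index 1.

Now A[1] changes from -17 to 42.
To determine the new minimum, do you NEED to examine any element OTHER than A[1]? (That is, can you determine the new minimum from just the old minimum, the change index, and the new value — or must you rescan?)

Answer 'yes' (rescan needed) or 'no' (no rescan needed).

Old min = -17 at index 1
Change at index 1: -17 -> 42
Index 1 WAS the min and new value 42 > old min -17. Must rescan other elements to find the new min.
Needs rescan: yes

Answer: yes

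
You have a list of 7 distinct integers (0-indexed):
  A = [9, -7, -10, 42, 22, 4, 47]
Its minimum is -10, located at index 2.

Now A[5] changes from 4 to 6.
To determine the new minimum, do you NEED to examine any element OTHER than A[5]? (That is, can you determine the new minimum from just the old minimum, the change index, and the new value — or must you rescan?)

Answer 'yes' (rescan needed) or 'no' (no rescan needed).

Answer: no

Derivation:
Old min = -10 at index 2
Change at index 5: 4 -> 6
Index 5 was NOT the min. New min = min(-10, 6). No rescan of other elements needed.
Needs rescan: no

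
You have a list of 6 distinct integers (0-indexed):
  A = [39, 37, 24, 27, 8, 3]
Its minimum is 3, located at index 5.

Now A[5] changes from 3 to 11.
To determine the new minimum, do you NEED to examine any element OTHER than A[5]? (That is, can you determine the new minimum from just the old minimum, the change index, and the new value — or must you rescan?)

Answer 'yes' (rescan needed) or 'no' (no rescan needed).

Old min = 3 at index 5
Change at index 5: 3 -> 11
Index 5 WAS the min and new value 11 > old min 3. Must rescan other elements to find the new min.
Needs rescan: yes

Answer: yes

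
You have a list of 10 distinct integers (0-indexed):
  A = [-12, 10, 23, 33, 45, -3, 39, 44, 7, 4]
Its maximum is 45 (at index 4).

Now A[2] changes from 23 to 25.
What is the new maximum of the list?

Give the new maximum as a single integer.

Answer: 45

Derivation:
Old max = 45 (at index 4)
Change: A[2] 23 -> 25
Changed element was NOT the old max.
  New max = max(old_max, new_val) = max(45, 25) = 45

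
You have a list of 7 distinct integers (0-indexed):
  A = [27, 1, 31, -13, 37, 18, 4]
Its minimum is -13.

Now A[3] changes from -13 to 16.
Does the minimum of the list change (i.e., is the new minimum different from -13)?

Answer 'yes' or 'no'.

Old min = -13
Change: A[3] -13 -> 16
Changed element was the min; new min must be rechecked.
New min = 1; changed? yes

Answer: yes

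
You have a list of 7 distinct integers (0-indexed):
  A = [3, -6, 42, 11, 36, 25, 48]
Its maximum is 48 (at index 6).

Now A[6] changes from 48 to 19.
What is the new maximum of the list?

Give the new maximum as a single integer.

Answer: 42

Derivation:
Old max = 48 (at index 6)
Change: A[6] 48 -> 19
Changed element WAS the max -> may need rescan.
  Max of remaining elements: 42
  New max = max(19, 42) = 42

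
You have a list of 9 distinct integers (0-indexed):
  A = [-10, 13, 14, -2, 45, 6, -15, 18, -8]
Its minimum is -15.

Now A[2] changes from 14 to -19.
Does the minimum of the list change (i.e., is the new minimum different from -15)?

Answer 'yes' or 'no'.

Old min = -15
Change: A[2] 14 -> -19
Changed element was NOT the min; min changes only if -19 < -15.
New min = -19; changed? yes

Answer: yes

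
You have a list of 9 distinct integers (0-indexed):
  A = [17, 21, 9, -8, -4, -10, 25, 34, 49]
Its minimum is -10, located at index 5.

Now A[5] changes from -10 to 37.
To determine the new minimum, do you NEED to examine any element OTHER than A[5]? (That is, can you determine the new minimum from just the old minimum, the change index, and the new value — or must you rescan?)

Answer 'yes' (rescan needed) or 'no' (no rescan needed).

Answer: yes

Derivation:
Old min = -10 at index 5
Change at index 5: -10 -> 37
Index 5 WAS the min and new value 37 > old min -10. Must rescan other elements to find the new min.
Needs rescan: yes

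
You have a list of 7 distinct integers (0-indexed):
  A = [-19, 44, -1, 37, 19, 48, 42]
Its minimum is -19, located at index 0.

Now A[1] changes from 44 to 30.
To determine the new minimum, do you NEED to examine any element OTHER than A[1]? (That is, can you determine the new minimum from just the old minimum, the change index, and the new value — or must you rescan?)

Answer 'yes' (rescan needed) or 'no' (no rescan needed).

Answer: no

Derivation:
Old min = -19 at index 0
Change at index 1: 44 -> 30
Index 1 was NOT the min. New min = min(-19, 30). No rescan of other elements needed.
Needs rescan: no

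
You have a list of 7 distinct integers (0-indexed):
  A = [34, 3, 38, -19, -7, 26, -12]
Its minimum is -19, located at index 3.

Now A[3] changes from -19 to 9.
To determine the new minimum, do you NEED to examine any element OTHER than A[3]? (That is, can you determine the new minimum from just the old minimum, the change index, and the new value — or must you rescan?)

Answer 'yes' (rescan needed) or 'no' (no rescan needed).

Old min = -19 at index 3
Change at index 3: -19 -> 9
Index 3 WAS the min and new value 9 > old min -19. Must rescan other elements to find the new min.
Needs rescan: yes

Answer: yes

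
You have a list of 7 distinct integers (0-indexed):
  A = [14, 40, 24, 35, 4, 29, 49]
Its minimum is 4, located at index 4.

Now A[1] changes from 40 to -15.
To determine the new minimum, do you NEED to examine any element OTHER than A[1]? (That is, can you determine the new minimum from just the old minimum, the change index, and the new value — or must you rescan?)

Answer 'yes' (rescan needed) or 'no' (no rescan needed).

Answer: no

Derivation:
Old min = 4 at index 4
Change at index 1: 40 -> -15
Index 1 was NOT the min. New min = min(4, -15). No rescan of other elements needed.
Needs rescan: no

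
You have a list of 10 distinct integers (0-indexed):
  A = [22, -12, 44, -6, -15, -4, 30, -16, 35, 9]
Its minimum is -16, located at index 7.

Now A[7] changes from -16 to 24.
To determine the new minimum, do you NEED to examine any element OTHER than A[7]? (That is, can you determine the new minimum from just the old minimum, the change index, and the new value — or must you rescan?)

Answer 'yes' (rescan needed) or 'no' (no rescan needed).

Answer: yes

Derivation:
Old min = -16 at index 7
Change at index 7: -16 -> 24
Index 7 WAS the min and new value 24 > old min -16. Must rescan other elements to find the new min.
Needs rescan: yes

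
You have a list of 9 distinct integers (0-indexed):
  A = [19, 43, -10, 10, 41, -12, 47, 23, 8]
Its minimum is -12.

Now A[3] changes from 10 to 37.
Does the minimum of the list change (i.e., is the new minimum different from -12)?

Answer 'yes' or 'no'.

Old min = -12
Change: A[3] 10 -> 37
Changed element was NOT the min; min changes only if 37 < -12.
New min = -12; changed? no

Answer: no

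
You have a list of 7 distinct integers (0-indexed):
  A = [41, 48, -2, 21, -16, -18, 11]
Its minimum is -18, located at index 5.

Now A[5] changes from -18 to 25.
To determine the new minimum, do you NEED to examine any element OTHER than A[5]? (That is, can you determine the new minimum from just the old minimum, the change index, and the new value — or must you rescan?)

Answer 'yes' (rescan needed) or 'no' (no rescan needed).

Old min = -18 at index 5
Change at index 5: -18 -> 25
Index 5 WAS the min and new value 25 > old min -18. Must rescan other elements to find the new min.
Needs rescan: yes

Answer: yes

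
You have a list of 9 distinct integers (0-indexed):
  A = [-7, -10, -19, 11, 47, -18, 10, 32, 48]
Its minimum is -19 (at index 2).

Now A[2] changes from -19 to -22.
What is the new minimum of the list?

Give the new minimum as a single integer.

Old min = -19 (at index 2)
Change: A[2] -19 -> -22
Changed element WAS the min. Need to check: is -22 still <= all others?
  Min of remaining elements: -18
  New min = min(-22, -18) = -22

Answer: -22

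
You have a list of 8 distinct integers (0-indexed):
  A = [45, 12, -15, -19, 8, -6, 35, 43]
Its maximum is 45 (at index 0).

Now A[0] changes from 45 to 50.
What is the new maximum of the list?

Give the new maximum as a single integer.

Old max = 45 (at index 0)
Change: A[0] 45 -> 50
Changed element WAS the max -> may need rescan.
  Max of remaining elements: 43
  New max = max(50, 43) = 50

Answer: 50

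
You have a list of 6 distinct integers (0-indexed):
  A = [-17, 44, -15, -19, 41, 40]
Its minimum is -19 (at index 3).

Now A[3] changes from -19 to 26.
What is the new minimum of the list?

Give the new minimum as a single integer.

Old min = -19 (at index 3)
Change: A[3] -19 -> 26
Changed element WAS the min. Need to check: is 26 still <= all others?
  Min of remaining elements: -17
  New min = min(26, -17) = -17

Answer: -17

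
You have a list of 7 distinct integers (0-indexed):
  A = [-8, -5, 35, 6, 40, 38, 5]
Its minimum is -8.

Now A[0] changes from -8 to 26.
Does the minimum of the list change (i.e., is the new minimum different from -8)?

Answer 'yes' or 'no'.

Old min = -8
Change: A[0] -8 -> 26
Changed element was the min; new min must be rechecked.
New min = -5; changed? yes

Answer: yes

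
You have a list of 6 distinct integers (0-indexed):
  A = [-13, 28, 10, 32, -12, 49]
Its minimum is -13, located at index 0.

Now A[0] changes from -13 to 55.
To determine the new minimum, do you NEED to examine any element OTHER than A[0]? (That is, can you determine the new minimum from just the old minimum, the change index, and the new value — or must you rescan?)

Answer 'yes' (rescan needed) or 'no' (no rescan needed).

Answer: yes

Derivation:
Old min = -13 at index 0
Change at index 0: -13 -> 55
Index 0 WAS the min and new value 55 > old min -13. Must rescan other elements to find the new min.
Needs rescan: yes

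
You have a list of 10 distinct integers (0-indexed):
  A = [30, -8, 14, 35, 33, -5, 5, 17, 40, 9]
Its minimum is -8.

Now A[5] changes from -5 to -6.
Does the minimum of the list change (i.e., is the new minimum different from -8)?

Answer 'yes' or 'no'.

Old min = -8
Change: A[5] -5 -> -6
Changed element was NOT the min; min changes only if -6 < -8.
New min = -8; changed? no

Answer: no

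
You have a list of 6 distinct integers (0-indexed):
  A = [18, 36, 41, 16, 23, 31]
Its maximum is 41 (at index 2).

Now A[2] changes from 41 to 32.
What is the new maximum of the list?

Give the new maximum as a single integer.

Answer: 36

Derivation:
Old max = 41 (at index 2)
Change: A[2] 41 -> 32
Changed element WAS the max -> may need rescan.
  Max of remaining elements: 36
  New max = max(32, 36) = 36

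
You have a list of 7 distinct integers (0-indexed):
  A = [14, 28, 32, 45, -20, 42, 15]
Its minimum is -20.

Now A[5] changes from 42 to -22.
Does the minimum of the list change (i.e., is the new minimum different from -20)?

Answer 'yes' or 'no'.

Answer: yes

Derivation:
Old min = -20
Change: A[5] 42 -> -22
Changed element was NOT the min; min changes only if -22 < -20.
New min = -22; changed? yes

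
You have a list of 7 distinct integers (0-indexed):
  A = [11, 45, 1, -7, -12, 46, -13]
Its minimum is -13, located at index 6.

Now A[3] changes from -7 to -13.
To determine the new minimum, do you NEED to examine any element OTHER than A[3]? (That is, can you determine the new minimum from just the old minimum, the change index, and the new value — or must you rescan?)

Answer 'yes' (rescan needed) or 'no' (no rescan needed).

Old min = -13 at index 6
Change at index 3: -7 -> -13
Index 3 was NOT the min. New min = min(-13, -13). No rescan of other elements needed.
Needs rescan: no

Answer: no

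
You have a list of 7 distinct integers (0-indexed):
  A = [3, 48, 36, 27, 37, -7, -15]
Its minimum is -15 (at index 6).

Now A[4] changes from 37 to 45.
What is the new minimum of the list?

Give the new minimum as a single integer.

Answer: -15

Derivation:
Old min = -15 (at index 6)
Change: A[4] 37 -> 45
Changed element was NOT the old min.
  New min = min(old_min, new_val) = min(-15, 45) = -15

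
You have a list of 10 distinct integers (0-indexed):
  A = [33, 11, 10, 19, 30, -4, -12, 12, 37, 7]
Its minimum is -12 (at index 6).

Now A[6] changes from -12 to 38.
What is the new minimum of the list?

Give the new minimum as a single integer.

Answer: -4

Derivation:
Old min = -12 (at index 6)
Change: A[6] -12 -> 38
Changed element WAS the min. Need to check: is 38 still <= all others?
  Min of remaining elements: -4
  New min = min(38, -4) = -4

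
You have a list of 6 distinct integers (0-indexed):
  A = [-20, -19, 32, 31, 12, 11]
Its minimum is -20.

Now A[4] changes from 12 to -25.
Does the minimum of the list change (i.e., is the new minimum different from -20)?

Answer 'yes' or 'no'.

Answer: yes

Derivation:
Old min = -20
Change: A[4] 12 -> -25
Changed element was NOT the min; min changes only if -25 < -20.
New min = -25; changed? yes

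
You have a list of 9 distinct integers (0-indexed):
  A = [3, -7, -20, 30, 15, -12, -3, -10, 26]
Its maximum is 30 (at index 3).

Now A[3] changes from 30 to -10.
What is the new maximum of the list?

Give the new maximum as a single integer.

Answer: 26

Derivation:
Old max = 30 (at index 3)
Change: A[3] 30 -> -10
Changed element WAS the max -> may need rescan.
  Max of remaining elements: 26
  New max = max(-10, 26) = 26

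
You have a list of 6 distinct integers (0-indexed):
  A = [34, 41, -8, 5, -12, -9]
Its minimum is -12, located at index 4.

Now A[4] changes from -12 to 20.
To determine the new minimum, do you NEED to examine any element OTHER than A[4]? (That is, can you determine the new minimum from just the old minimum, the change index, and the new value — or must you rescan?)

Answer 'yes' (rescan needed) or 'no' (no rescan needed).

Answer: yes

Derivation:
Old min = -12 at index 4
Change at index 4: -12 -> 20
Index 4 WAS the min and new value 20 > old min -12. Must rescan other elements to find the new min.
Needs rescan: yes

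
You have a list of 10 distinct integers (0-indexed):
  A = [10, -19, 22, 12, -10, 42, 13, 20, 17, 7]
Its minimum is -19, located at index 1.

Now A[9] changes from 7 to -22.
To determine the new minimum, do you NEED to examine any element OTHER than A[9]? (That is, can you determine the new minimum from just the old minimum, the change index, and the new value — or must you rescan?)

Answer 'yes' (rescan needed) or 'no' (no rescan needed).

Old min = -19 at index 1
Change at index 9: 7 -> -22
Index 9 was NOT the min. New min = min(-19, -22). No rescan of other elements needed.
Needs rescan: no

Answer: no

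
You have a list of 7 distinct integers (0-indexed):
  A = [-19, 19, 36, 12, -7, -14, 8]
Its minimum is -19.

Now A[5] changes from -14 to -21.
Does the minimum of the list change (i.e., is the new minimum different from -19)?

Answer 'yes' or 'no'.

Old min = -19
Change: A[5] -14 -> -21
Changed element was NOT the min; min changes only if -21 < -19.
New min = -21; changed? yes

Answer: yes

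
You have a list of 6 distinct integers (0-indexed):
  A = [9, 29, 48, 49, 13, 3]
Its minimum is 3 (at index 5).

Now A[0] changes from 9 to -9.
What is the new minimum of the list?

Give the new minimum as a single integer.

Answer: -9

Derivation:
Old min = 3 (at index 5)
Change: A[0] 9 -> -9
Changed element was NOT the old min.
  New min = min(old_min, new_val) = min(3, -9) = -9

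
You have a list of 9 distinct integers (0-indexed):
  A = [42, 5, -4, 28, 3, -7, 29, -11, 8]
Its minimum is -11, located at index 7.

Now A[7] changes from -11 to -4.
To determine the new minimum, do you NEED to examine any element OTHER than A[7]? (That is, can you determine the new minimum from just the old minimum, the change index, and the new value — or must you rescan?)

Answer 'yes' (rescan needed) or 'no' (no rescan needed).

Old min = -11 at index 7
Change at index 7: -11 -> -4
Index 7 WAS the min and new value -4 > old min -11. Must rescan other elements to find the new min.
Needs rescan: yes

Answer: yes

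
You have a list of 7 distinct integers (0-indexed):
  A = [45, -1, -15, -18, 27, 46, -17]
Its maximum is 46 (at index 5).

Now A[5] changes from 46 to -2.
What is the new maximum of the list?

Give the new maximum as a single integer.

Old max = 46 (at index 5)
Change: A[5] 46 -> -2
Changed element WAS the max -> may need rescan.
  Max of remaining elements: 45
  New max = max(-2, 45) = 45

Answer: 45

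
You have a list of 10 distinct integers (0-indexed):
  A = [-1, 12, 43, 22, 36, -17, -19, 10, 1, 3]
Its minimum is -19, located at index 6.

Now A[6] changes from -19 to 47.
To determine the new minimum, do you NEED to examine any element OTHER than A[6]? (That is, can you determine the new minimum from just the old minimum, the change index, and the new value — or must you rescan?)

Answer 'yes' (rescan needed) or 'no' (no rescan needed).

Old min = -19 at index 6
Change at index 6: -19 -> 47
Index 6 WAS the min and new value 47 > old min -19. Must rescan other elements to find the new min.
Needs rescan: yes

Answer: yes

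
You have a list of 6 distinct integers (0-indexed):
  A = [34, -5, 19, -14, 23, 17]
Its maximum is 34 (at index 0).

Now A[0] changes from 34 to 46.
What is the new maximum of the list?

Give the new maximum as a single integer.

Old max = 34 (at index 0)
Change: A[0] 34 -> 46
Changed element WAS the max -> may need rescan.
  Max of remaining elements: 23
  New max = max(46, 23) = 46

Answer: 46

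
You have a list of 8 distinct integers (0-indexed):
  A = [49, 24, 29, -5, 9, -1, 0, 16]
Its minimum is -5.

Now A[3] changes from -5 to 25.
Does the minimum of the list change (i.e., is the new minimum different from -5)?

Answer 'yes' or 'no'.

Old min = -5
Change: A[3] -5 -> 25
Changed element was the min; new min must be rechecked.
New min = -1; changed? yes

Answer: yes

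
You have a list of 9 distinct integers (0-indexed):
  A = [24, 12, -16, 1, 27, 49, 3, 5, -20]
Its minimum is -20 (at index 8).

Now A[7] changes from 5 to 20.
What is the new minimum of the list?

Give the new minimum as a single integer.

Old min = -20 (at index 8)
Change: A[7] 5 -> 20
Changed element was NOT the old min.
  New min = min(old_min, new_val) = min(-20, 20) = -20

Answer: -20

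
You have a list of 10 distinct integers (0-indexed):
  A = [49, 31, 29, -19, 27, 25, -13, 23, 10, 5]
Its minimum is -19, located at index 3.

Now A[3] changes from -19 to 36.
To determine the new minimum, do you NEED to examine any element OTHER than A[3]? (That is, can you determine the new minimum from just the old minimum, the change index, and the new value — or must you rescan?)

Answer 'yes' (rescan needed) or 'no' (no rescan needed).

Old min = -19 at index 3
Change at index 3: -19 -> 36
Index 3 WAS the min and new value 36 > old min -19. Must rescan other elements to find the new min.
Needs rescan: yes

Answer: yes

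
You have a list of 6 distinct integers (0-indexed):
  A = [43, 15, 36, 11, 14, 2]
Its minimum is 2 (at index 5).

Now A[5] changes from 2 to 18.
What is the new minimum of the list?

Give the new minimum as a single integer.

Answer: 11

Derivation:
Old min = 2 (at index 5)
Change: A[5] 2 -> 18
Changed element WAS the min. Need to check: is 18 still <= all others?
  Min of remaining elements: 11
  New min = min(18, 11) = 11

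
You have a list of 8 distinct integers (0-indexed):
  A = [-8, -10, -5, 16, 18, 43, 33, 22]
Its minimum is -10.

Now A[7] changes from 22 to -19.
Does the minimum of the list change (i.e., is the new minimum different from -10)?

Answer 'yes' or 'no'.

Old min = -10
Change: A[7] 22 -> -19
Changed element was NOT the min; min changes only if -19 < -10.
New min = -19; changed? yes

Answer: yes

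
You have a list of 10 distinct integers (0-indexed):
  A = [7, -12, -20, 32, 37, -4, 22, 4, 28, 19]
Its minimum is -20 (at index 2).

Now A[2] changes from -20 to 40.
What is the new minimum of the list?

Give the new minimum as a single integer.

Old min = -20 (at index 2)
Change: A[2] -20 -> 40
Changed element WAS the min. Need to check: is 40 still <= all others?
  Min of remaining elements: -12
  New min = min(40, -12) = -12

Answer: -12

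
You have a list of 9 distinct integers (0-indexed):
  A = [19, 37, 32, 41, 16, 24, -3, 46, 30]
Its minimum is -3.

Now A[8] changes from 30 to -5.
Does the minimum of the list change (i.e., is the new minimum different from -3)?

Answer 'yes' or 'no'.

Old min = -3
Change: A[8] 30 -> -5
Changed element was NOT the min; min changes only if -5 < -3.
New min = -5; changed? yes

Answer: yes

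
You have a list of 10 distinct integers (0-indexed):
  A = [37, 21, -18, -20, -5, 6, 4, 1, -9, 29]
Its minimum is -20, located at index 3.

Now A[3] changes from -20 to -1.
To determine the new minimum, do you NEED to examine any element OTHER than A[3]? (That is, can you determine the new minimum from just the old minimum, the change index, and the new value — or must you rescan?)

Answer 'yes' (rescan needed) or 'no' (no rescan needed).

Answer: yes

Derivation:
Old min = -20 at index 3
Change at index 3: -20 -> -1
Index 3 WAS the min and new value -1 > old min -20. Must rescan other elements to find the new min.
Needs rescan: yes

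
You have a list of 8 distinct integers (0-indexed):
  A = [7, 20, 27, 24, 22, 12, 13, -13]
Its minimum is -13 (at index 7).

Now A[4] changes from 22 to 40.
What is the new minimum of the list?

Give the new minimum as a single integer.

Old min = -13 (at index 7)
Change: A[4] 22 -> 40
Changed element was NOT the old min.
  New min = min(old_min, new_val) = min(-13, 40) = -13

Answer: -13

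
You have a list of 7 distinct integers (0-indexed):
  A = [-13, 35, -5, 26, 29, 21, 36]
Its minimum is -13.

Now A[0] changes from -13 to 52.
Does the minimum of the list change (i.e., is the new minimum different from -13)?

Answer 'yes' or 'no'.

Old min = -13
Change: A[0] -13 -> 52
Changed element was the min; new min must be rechecked.
New min = -5; changed? yes

Answer: yes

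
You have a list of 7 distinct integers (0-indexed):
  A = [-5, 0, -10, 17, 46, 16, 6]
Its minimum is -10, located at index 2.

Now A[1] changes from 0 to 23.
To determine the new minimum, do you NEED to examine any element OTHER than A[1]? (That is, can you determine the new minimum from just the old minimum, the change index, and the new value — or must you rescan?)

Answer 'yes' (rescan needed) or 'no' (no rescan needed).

Old min = -10 at index 2
Change at index 1: 0 -> 23
Index 1 was NOT the min. New min = min(-10, 23). No rescan of other elements needed.
Needs rescan: no

Answer: no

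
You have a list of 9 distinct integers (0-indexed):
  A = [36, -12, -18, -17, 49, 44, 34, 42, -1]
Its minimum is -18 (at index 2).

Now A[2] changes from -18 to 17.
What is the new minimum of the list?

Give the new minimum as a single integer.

Answer: -17

Derivation:
Old min = -18 (at index 2)
Change: A[2] -18 -> 17
Changed element WAS the min. Need to check: is 17 still <= all others?
  Min of remaining elements: -17
  New min = min(17, -17) = -17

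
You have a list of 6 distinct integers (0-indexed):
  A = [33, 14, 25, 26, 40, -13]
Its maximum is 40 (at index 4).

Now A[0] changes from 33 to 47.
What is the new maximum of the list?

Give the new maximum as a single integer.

Answer: 47

Derivation:
Old max = 40 (at index 4)
Change: A[0] 33 -> 47
Changed element was NOT the old max.
  New max = max(old_max, new_val) = max(40, 47) = 47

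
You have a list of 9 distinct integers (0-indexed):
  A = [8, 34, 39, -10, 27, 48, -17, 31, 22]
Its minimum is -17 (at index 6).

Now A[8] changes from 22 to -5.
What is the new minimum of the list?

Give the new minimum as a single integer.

Answer: -17

Derivation:
Old min = -17 (at index 6)
Change: A[8] 22 -> -5
Changed element was NOT the old min.
  New min = min(old_min, new_val) = min(-17, -5) = -17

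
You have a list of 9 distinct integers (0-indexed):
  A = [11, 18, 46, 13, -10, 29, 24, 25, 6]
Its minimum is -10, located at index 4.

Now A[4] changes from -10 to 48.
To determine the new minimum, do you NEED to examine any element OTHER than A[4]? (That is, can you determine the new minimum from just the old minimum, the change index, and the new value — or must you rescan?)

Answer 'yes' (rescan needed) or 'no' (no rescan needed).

Answer: yes

Derivation:
Old min = -10 at index 4
Change at index 4: -10 -> 48
Index 4 WAS the min and new value 48 > old min -10. Must rescan other elements to find the new min.
Needs rescan: yes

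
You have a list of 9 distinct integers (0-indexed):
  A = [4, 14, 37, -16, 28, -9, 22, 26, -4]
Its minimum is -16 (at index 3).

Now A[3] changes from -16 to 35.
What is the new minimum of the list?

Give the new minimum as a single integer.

Answer: -9

Derivation:
Old min = -16 (at index 3)
Change: A[3] -16 -> 35
Changed element WAS the min. Need to check: is 35 still <= all others?
  Min of remaining elements: -9
  New min = min(35, -9) = -9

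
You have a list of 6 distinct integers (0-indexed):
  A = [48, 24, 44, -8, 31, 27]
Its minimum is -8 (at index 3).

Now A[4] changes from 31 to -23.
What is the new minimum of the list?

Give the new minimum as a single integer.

Answer: -23

Derivation:
Old min = -8 (at index 3)
Change: A[4] 31 -> -23
Changed element was NOT the old min.
  New min = min(old_min, new_val) = min(-8, -23) = -23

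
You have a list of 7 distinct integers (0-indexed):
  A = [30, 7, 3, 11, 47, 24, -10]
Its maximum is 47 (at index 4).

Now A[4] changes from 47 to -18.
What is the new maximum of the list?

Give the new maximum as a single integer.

Answer: 30

Derivation:
Old max = 47 (at index 4)
Change: A[4] 47 -> -18
Changed element WAS the max -> may need rescan.
  Max of remaining elements: 30
  New max = max(-18, 30) = 30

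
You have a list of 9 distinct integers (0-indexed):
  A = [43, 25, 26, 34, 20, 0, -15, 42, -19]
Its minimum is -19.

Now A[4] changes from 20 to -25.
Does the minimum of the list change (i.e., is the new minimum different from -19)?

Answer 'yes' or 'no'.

Answer: yes

Derivation:
Old min = -19
Change: A[4] 20 -> -25
Changed element was NOT the min; min changes only if -25 < -19.
New min = -25; changed? yes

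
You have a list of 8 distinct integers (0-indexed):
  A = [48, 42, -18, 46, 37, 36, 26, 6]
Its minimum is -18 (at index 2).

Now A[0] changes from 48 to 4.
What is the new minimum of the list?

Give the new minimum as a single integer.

Old min = -18 (at index 2)
Change: A[0] 48 -> 4
Changed element was NOT the old min.
  New min = min(old_min, new_val) = min(-18, 4) = -18

Answer: -18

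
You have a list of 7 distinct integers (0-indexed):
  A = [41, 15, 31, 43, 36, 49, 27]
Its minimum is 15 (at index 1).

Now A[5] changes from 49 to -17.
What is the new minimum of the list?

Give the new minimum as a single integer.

Answer: -17

Derivation:
Old min = 15 (at index 1)
Change: A[5] 49 -> -17
Changed element was NOT the old min.
  New min = min(old_min, new_val) = min(15, -17) = -17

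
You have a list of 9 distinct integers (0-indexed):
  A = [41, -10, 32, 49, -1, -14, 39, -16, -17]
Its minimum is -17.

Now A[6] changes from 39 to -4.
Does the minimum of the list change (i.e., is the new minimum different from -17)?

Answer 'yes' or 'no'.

Answer: no

Derivation:
Old min = -17
Change: A[6] 39 -> -4
Changed element was NOT the min; min changes only if -4 < -17.
New min = -17; changed? no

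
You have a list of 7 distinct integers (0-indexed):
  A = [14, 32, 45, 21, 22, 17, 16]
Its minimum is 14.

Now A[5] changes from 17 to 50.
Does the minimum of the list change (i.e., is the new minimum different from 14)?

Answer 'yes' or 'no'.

Old min = 14
Change: A[5] 17 -> 50
Changed element was NOT the min; min changes only if 50 < 14.
New min = 14; changed? no

Answer: no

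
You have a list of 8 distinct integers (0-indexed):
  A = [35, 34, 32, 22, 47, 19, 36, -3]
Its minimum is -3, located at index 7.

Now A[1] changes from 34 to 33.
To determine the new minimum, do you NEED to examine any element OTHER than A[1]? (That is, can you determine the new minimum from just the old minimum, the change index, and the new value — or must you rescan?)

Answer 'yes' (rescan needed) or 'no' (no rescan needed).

Old min = -3 at index 7
Change at index 1: 34 -> 33
Index 1 was NOT the min. New min = min(-3, 33). No rescan of other elements needed.
Needs rescan: no

Answer: no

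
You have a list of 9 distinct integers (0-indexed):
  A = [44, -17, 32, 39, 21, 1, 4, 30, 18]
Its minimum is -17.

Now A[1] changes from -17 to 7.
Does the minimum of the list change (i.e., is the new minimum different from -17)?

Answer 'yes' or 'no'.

Answer: yes

Derivation:
Old min = -17
Change: A[1] -17 -> 7
Changed element was the min; new min must be rechecked.
New min = 1; changed? yes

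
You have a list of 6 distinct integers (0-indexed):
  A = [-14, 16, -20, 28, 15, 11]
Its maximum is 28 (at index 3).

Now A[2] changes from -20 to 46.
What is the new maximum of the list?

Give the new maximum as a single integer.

Old max = 28 (at index 3)
Change: A[2] -20 -> 46
Changed element was NOT the old max.
  New max = max(old_max, new_val) = max(28, 46) = 46

Answer: 46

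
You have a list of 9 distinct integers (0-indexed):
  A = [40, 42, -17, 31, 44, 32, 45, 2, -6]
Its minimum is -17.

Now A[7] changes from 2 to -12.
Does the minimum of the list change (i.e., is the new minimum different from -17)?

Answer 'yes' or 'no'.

Answer: no

Derivation:
Old min = -17
Change: A[7] 2 -> -12
Changed element was NOT the min; min changes only if -12 < -17.
New min = -17; changed? no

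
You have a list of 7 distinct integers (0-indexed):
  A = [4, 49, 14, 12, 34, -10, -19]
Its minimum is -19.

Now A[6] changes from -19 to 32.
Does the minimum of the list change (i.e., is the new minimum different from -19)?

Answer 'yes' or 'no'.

Answer: yes

Derivation:
Old min = -19
Change: A[6] -19 -> 32
Changed element was the min; new min must be rechecked.
New min = -10; changed? yes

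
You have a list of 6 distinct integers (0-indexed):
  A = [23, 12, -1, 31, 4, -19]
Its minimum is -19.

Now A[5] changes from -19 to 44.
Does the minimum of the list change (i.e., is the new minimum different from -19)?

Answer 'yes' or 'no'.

Old min = -19
Change: A[5] -19 -> 44
Changed element was the min; new min must be rechecked.
New min = -1; changed? yes

Answer: yes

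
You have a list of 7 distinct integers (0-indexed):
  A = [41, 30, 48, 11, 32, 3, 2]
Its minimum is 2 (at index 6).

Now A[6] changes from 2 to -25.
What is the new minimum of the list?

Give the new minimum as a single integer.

Answer: -25

Derivation:
Old min = 2 (at index 6)
Change: A[6] 2 -> -25
Changed element WAS the min. Need to check: is -25 still <= all others?
  Min of remaining elements: 3
  New min = min(-25, 3) = -25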